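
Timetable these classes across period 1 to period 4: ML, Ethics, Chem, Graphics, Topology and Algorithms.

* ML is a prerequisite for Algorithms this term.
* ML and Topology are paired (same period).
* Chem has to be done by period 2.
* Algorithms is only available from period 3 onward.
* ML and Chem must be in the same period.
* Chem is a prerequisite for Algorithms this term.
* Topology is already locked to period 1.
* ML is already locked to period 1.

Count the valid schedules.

32

Splitting on Ethics: it can be period 1 (8), period 2 (8), period 3 (8), period 4 (8). Listing each branch's schedules as (ML, Chem, Graphics, Topology, Algorithms) by period number:
Ethics=period 1: (1,1,1,1,3) (1,1,1,1,4) (1,1,2,1,3) (1,1,2,1,4) (1,1,3,1,3) (1,1,3,1,4) (1,1,4,1,3) (1,1,4,1,4) — 8.
Ethics=period 2: (1,1,1,1,3) (1,1,1,1,4) (1,1,2,1,3) (1,1,2,1,4) (1,1,3,1,3) (1,1,3,1,4) (1,1,4,1,3) (1,1,4,1,4) — 8.
Ethics=period 3: (1,1,1,1,3) (1,1,1,1,4) (1,1,2,1,3) (1,1,2,1,4) (1,1,3,1,3) (1,1,3,1,4) (1,1,4,1,3) (1,1,4,1,4) — 8.
Ethics=period 4: (1,1,1,1,3) (1,1,1,1,4) (1,1,2,1,3) (1,1,2,1,4) (1,1,3,1,3) (1,1,3,1,4) (1,1,4,1,3) (1,1,4,1,4) — 8.
Summing: 8 + 8 + 8 + 8 = 32.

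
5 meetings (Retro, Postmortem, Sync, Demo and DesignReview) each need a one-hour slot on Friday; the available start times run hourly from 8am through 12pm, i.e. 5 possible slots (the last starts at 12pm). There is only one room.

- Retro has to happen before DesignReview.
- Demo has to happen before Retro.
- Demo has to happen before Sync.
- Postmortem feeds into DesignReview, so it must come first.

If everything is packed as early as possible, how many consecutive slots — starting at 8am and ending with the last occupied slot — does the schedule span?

The precedence chain requires at least 3 distinct slots.
With at most 1 per slot and 5 meetings, at least 5 slots are needed.
5 works (last occupied slot: 12pm): for example Sync in 12pm, Demo in 8am, Postmortem in 10am, Retro in 9am, DesignReview in 11am.

5 slots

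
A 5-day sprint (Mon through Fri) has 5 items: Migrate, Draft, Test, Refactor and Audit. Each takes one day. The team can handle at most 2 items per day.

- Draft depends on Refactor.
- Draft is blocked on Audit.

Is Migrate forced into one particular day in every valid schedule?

Migrate can be Mon (e.g. Test -> Tue; Migrate -> Mon; Draft -> Wed; Audit -> Tue; Refactor -> Mon) or Tue (e.g. Migrate in Tue, Refactor in Mon, Test in Wed, Audit in Mon, Draft in Tue).

No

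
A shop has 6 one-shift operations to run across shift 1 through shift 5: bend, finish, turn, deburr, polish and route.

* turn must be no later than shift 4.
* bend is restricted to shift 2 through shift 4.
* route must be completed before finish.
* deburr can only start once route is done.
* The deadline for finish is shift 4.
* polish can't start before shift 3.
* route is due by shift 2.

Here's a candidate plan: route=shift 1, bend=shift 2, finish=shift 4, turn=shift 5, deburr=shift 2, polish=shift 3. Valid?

No — it violates: turn must be no later than shift 4

route must be completed before finish — holds.
The deadline for finish is shift 4 — holds.
turn must be no later than shift 4 — violated.
deburr can only start once route is done — holds.
bend is restricted to shift 2 through shift 4 — holds.
polish can't start before shift 3 — holds.
route is due by shift 2 — holds.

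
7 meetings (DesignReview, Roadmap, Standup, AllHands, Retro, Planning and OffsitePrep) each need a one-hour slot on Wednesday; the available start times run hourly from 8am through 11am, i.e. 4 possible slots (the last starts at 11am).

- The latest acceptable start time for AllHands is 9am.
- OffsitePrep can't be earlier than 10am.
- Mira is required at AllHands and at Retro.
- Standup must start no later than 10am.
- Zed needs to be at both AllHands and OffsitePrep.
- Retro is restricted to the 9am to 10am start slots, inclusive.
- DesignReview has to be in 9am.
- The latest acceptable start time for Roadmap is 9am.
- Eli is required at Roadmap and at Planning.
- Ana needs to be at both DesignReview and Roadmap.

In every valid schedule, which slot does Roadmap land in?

Roadmap's window is 8am–9am.
DesignReview is fixed at 9am, and Roadmap can't share a slot with DesignReview.
So Roadmap must be 8am.

8am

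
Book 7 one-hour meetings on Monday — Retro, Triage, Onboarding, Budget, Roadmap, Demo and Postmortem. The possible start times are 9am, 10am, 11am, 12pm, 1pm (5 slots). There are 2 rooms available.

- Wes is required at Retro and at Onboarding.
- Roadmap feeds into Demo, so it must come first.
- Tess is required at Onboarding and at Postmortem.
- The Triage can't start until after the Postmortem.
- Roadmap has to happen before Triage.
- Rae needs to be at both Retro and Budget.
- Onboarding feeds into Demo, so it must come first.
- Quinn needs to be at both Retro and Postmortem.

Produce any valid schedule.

Triage=10am; Budget=12pm; Retro=11am; Onboarding=10am; Demo=11am; Postmortem=9am; Roadmap=9am

Checking: Roadmap(9am) before Demo(11am); Roadmap(9am) before Triage(10am); Onboarding(10am) before Demo(11am); Postmortem(9am) before Triage(10am); Retro(11am) != Postmortem(9am); Retro(11am) != Onboarding(10am); Onboarding(10am) != Postmortem(9am); Retro(11am) != Budget(12pm); max 2 per slot (cap 2).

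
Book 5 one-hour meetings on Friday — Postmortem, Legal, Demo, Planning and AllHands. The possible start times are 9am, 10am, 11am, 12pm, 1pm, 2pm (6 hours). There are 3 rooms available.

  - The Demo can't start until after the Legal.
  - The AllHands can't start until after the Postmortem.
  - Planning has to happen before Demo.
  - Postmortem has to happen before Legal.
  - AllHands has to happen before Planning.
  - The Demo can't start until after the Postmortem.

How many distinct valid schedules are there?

48

Splitting on Postmortem: it can be 9am (35), 10am (11), 11am (2). Listing each branch's schedules as (Legal, Demo, Planning, AllHands):
Postmortem=9am: (10am,12pm,11am,10am) (10am,1pm,11am,10am) (10am,1pm,12pm,10am) (10am,1pm,12pm,11am) (10am,2pm,11am,10am) (10am,2pm,12pm,10am) (10am,2pm,12pm,11am) (10am,2pm,1pm,10am) (10am,2pm,1pm,11am) (10am,2pm,1pm,12pm) (11am,12pm,11am,10am) (11am,1pm,11am,10am) (11am,1pm,12pm,10am) (11am,1pm,12pm,11am) (11am,2pm,11am,10am) (11am,2pm,12pm,10am) (11am,2pm,12pm,11am) (11am,2pm,1pm,10am) (11am,2pm,1pm,11am) (11am,2pm,1pm,12pm) (12pm,1pm,11am,10am) (12pm,1pm,12pm,10am) (12pm,1pm,12pm,11am) (12pm,2pm,11am,10am) (12pm,2pm,12pm,10am) (12pm,2pm,12pm,11am) (12pm,2pm,1pm,10am) (12pm,2pm,1pm,11am) (12pm,2pm,1pm,12pm) (1pm,2pm,11am,10am) (1pm,2pm,12pm,10am) (1pm,2pm,12pm,11am) (1pm,2pm,1pm,10am) (1pm,2pm,1pm,11am) (1pm,2pm,1pm,12pm) — 35.
Postmortem=10am: (11am,1pm,12pm,11am) (11am,2pm,12pm,11am) (11am,2pm,1pm,11am) (11am,2pm,1pm,12pm) (12pm,1pm,12pm,11am) (12pm,2pm,12pm,11am) (12pm,2pm,1pm,11am) (12pm,2pm,1pm,12pm) (1pm,2pm,12pm,11am) (1pm,2pm,1pm,11am) (1pm,2pm,1pm,12pm) — 11.
Postmortem=11am: (12pm,2pm,1pm,12pm) (1pm,2pm,1pm,12pm) — 2.
Summing: 35 + 11 + 2 = 48.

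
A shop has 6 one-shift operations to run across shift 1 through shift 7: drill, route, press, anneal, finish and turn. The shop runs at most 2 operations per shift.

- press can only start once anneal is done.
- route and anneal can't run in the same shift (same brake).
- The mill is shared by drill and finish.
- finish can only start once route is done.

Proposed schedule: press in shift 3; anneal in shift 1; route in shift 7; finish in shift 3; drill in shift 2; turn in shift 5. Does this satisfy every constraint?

The mill is shared by drill and finish — holds.
finish can only start once route is done — violated.
press can only start once anneal is done — holds.
The shop runs at most 2 operations per shift — holds.
route and anneal can't run in the same shift (same brake) — holds.

No. finish can only start once route is done is not satisfied.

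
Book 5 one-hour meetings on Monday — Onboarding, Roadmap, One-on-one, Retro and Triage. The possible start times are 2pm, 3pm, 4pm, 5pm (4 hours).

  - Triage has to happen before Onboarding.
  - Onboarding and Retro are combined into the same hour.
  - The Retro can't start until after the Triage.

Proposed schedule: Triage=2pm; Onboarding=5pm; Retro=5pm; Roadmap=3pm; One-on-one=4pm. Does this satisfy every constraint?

The Retro can't start until after the Triage — holds.
Onboarding and Retro are combined into the same hour — holds.
Triage has to happen before Onboarding — holds.

Yes, all constraints hold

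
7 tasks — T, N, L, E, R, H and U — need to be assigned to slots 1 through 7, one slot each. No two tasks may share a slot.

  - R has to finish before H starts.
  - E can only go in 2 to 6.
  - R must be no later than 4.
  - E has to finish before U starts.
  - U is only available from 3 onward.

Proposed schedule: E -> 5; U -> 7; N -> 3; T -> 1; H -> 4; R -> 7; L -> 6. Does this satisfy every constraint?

No two tasks may share a slot — violated.
U is only available from 3 onward — holds.
E can only go in 2 to 6 — holds.
R must be no later than 4 — violated.
E has to finish before U starts — holds.
R has to finish before H starts — violated.

Invalid. R must be no later than 4.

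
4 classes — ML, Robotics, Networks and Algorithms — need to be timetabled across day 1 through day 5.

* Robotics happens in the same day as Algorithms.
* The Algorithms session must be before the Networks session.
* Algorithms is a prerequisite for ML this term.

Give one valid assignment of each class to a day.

ML=day 2; Algorithms=day 1; Networks=day 2; Robotics=day 1

Checking: Algorithms(day 1) before Networks(day 2); Algorithms(day 1) before ML(day 2); Robotics = Algorithms = day 1.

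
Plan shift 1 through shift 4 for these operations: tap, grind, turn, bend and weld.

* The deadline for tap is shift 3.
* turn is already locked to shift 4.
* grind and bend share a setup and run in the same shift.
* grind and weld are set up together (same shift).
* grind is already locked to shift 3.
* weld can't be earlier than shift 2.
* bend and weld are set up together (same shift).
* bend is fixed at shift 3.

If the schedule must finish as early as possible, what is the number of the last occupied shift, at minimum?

shift 4

turn can't be placed before shift 4, so the schedule must run through at least shift 4.
4 works (last occupied shift: shift 4): for example bend=shift 3; weld=shift 3; grind=shift 3; tap=shift 1; turn=shift 4.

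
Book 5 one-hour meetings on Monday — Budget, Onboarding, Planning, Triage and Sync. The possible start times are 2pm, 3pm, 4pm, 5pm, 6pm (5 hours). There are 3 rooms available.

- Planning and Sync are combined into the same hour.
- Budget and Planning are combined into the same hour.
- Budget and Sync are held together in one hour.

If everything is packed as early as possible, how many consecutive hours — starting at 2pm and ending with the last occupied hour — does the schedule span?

With at most 3 per hour and 5 meetings, at least 2 hours are needed.
2 works (last occupied hour: 3pm): for example Sync=2pm, Triage=3pm, Planning=2pm, Budget=2pm, Onboarding=3pm.

2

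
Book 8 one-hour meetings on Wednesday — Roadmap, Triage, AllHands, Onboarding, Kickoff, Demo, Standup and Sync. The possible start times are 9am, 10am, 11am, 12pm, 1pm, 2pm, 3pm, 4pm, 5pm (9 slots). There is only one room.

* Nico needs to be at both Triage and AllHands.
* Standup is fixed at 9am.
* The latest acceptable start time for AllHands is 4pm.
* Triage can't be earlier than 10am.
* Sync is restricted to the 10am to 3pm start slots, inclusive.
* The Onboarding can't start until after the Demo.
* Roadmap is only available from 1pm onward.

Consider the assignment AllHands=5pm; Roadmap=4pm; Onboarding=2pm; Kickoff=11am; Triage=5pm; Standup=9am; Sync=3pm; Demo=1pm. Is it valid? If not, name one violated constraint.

Invalid. Nico needs to be at both Triage and AllHands.

The latest acceptable start time for AllHands is 4pm — violated.
The Onboarding can't start until after the Demo — holds.
Nico needs to be at both Triage and AllHands — violated.
Roadmap is only available from 1pm onward — holds.
Triage can't be earlier than 10am — holds.
Standup is fixed at 9am — holds.
There is only one room — violated.
Sync is restricted to the 10am to 3pm start slots, inclusive — holds.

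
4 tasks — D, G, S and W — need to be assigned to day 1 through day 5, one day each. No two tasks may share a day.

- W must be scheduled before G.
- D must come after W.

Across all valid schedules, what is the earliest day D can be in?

Precedence pushes D to at least day 2.
D at day 2 is achievable: S=day 4; W=day 1; D=day 2; G=day 3.

day 2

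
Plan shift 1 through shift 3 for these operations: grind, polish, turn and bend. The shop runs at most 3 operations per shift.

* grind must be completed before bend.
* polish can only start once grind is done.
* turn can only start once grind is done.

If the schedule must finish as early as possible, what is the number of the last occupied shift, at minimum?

The precedence chain requires at least 2 distinct shifts.
With at most 3 per shift and 4 operations, at least 2 shifts are needed.
2 works (last occupied shift: shift 2): for example bend -> shift 2, grind -> shift 1, polish -> shift 2, turn -> shift 2.

shift 2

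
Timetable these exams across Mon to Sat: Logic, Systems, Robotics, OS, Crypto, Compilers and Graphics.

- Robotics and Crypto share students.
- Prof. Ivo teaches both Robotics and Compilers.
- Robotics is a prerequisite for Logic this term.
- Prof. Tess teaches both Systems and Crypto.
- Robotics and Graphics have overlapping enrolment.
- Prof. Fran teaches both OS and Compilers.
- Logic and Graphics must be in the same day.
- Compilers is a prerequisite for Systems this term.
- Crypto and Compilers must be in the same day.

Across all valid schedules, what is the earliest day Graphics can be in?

Tue

Graphics must be in the same day as Logic, which can't be before Tue, so Graphics is at least Tue.
Graphics at Tue is achievable: OS in Mon; Compilers in Tue; Systems in Wed; Robotics in Mon; Crypto in Tue; Logic in Tue; Graphics in Tue.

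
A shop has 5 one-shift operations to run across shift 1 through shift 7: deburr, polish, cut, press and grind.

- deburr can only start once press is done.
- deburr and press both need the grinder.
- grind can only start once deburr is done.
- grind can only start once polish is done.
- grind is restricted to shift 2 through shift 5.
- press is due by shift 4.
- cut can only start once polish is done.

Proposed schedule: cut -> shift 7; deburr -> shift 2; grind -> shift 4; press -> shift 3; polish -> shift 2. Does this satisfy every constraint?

grind can only start once deburr is done — holds.
grind can only start once polish is done — holds.
press is due by shift 4 — holds.
grind is restricted to shift 2 through shift 5 — holds.
deburr and press both need the grinder — holds.
cut can only start once polish is done — holds.
deburr can only start once press is done — violated.

Invalid. deburr can only start once press is done.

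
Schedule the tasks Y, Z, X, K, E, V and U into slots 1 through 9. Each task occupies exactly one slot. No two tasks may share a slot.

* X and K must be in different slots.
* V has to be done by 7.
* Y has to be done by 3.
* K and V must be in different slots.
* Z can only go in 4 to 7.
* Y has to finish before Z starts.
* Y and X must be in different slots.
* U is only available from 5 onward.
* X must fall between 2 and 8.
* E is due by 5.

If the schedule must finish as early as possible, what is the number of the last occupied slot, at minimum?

7

The precedence chain requires at least 2 distinct slots.
With at most 1 per slot and 7 tasks, at least 7 slots are needed.
U can't be placed before 5, so the schedule must run through at least slot 5.
7 works (last occupied slot: 7): for example Y in 1; V in 7; X in 3; E in 2; U in 5; K in 6; Z in 4.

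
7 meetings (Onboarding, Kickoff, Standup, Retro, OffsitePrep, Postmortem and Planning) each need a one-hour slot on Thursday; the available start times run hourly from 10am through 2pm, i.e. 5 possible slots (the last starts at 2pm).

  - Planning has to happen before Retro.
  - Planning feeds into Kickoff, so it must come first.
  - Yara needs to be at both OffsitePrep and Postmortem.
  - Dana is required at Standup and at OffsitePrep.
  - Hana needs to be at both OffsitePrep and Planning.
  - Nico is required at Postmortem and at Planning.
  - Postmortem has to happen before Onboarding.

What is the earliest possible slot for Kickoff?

11am

Precedence pushes Kickoff to at least 11am.
Kickoff at 11am is achievable: Kickoff -> 11am; Onboarding -> 12pm; Retro -> 11am; Standup -> 10am; Postmortem -> 11am; Planning -> 10am; OffsitePrep -> 12pm.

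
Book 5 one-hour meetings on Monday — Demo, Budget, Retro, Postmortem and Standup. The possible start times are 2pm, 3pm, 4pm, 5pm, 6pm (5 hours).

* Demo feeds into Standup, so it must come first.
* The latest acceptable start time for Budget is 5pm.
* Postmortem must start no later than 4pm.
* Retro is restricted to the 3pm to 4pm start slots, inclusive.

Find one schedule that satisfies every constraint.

Demo in 2pm, Standup in 3pm, Budget in 2pm, Postmortem in 2pm, Retro in 3pm

Checking: Demo(2pm) before Standup(3pm); Postmortem=2pm in [2pm,4pm]; Retro=3pm in [3pm,4pm]; Budget=2pm in [2pm,5pm].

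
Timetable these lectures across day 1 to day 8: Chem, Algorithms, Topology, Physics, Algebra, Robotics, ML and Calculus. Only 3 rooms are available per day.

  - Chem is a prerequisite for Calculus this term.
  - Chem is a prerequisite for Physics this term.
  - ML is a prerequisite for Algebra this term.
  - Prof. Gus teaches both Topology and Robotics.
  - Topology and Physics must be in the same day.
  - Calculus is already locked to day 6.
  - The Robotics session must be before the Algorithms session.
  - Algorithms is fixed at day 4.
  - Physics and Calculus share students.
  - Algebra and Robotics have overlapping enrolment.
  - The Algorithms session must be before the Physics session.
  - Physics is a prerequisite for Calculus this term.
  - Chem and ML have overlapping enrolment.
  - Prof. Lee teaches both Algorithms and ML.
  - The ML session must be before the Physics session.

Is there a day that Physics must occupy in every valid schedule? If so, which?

Algorithms is fixed at day 4 and must come before Physics, so Physics is at least day 5.
Calculus is fixed at day 6 and must come after Physics, so Physics is at most day 5.
So Physics must be day 5.

day 5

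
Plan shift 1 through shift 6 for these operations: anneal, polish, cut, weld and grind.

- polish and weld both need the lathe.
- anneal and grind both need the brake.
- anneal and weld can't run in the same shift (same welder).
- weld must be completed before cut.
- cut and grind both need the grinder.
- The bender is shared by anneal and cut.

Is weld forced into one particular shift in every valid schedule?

No

weld can be shift 1 (e.g. grind=shift 1; anneal=shift 3; polish=shift 2; cut=shift 2; weld=shift 1) or shift 2 (e.g. anneal in shift 1, polish in shift 1, cut in shift 3, weld in shift 2, grind in shift 2).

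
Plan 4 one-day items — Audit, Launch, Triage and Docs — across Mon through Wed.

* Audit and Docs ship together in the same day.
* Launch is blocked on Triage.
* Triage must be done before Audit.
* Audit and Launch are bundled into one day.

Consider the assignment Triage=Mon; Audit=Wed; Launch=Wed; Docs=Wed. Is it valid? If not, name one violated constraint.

Launch is blocked on Triage — holds.
Audit and Launch are bundled into one day — holds.
Triage must be done before Audit — holds.
Audit and Docs ship together in the same day — holds.

Yes, all constraints hold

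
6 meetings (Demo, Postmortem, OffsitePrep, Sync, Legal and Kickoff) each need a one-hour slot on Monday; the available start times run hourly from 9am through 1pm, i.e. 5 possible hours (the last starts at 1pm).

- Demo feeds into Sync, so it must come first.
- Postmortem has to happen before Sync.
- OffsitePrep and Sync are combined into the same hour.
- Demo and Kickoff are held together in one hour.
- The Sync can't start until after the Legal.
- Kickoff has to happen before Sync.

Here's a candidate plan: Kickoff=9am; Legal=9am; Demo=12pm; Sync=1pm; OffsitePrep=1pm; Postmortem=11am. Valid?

Demo feeds into Sync, so it must come first — holds.
The Sync can't start until after the Legal — holds.
Demo and Kickoff are held together in one hour — violated.
Postmortem has to happen before Sync — holds.
Kickoff has to happen before Sync — holds.
OffsitePrep and Sync are combined into the same hour — holds.

No. Demo and Kickoff are held together in one hour is not satisfied.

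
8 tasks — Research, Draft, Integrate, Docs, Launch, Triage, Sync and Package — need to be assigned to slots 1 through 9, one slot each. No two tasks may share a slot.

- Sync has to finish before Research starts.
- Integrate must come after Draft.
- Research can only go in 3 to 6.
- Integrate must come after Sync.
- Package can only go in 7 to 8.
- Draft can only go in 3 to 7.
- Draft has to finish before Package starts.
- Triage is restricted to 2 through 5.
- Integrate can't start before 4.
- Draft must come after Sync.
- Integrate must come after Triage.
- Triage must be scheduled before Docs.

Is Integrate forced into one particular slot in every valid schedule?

No

Integrate can be 4 (e.g. Sync=1, Docs=6, Integrate=4, Launch=8, Draft=3, Research=5, Triage=2, Package=7) or 5 (e.g. Integrate -> 5; Sync -> 1; Research -> 3; Draft -> 4; Triage -> 2; Package -> 7; Launch -> 8; Docs -> 6).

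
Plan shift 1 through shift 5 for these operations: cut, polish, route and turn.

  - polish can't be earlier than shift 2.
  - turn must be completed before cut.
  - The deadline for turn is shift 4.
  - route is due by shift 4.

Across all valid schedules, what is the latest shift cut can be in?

Precedence pushes cut to at least shift 2.
cut at shift 5 is achievable: route=shift 1; cut=shift 5; polish=shift 2; turn=shift 1.

shift 5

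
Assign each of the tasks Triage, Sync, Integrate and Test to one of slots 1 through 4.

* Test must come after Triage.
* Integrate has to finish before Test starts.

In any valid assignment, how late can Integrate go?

3

Downstream work caps Integrate at 3.
Integrate at 3 is achievable: Sync -> 1, Integrate -> 3, Test -> 4, Triage -> 1.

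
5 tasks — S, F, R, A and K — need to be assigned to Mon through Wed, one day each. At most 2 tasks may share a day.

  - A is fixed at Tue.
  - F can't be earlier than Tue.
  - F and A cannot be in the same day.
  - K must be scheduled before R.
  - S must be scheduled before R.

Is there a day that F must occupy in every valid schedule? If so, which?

Wed

F's window is Tue–Wed.
A is fixed at Tue, and F can't share a day with A.
So F must be Wed.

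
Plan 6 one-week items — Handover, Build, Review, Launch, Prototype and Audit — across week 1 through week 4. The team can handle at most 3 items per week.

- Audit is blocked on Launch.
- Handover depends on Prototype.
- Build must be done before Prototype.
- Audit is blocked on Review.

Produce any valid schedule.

Build=week 1; Launch=week 1; Prototype=week 2; Handover=week 3; Review=week 1; Audit=week 2

Checking: Review(week 1) before Audit(week 2); Prototype(week 2) before Handover(week 3); Launch(week 1) before Audit(week 2); Build(week 1) before Prototype(week 2); max 3 per week (cap 3).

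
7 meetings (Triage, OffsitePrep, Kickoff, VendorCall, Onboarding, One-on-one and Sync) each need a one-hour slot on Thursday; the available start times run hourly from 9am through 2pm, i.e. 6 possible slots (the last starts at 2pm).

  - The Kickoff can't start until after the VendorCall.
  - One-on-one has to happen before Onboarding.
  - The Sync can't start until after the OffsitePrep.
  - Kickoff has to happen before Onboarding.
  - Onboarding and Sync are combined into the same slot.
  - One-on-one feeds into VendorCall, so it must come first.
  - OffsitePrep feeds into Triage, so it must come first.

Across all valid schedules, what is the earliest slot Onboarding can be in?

12pm

Precedence pushes Onboarding to at least 12pm.
Onboarding at 12pm is achievable: VendorCall=10am, Sync=12pm, OffsitePrep=9am, Triage=10am, Onboarding=12pm, Kickoff=11am, One-on-one=9am.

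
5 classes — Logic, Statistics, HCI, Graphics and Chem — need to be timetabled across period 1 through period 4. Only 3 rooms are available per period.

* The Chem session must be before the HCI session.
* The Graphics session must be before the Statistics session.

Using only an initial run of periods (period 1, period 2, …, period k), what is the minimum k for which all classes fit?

The precedence chain requires at least 2 distinct periods.
With at most 3 per period and 5 classes, at least 2 periods are needed.
2 works (last occupied period: period 2): for example HCI in period 2, Logic in period 1, Graphics in period 1, Chem in period 1, Statistics in period 2.

2 periods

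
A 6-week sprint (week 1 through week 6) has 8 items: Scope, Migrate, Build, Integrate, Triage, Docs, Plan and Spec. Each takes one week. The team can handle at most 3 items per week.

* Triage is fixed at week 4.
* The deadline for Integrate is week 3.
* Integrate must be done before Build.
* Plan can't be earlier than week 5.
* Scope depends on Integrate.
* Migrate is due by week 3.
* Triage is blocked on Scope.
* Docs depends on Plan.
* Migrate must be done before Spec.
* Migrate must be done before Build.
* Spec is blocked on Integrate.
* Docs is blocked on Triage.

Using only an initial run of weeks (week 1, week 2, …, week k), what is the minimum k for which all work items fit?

The precedence chain requires at least 4 distinct weeks.
With at most 3 per week and 8 work items, at least 3 weeks are needed.
Propagating the time windows through the other constraints, Docs can't land before week 6, so the schedule must run through at least week 6.
6 works (last occupied week: week 6): for example Docs=week 6; Triage=week 4; Plan=week 5; Spec=week 2; Migrate=week 1; Build=week 2; Scope=week 2; Integrate=week 1.

6 weeks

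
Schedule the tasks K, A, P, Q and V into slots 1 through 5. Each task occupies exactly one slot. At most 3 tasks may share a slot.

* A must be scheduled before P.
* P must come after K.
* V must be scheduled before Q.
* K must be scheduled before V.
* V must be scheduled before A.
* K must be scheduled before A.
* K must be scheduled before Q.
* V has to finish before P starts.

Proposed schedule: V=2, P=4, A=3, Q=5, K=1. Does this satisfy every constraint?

Yes, all constraints hold

K must be scheduled before Q — holds.
V must be scheduled before Q — holds.
K must be scheduled before V — holds.
V has to finish before P starts — holds.
At most 3 tasks may share a slot — holds.
V must be scheduled before A — holds.
P must come after K — holds.
A must be scheduled before P — holds.
K must be scheduled before A — holds.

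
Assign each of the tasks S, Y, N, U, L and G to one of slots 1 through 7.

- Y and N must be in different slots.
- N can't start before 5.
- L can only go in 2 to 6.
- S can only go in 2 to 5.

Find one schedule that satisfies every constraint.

N=5; S=2; G=1; L=2; U=1; Y=1

Checking: Y(1) != N(5); N=5 in [5,7]; S=2 in [2,5]; L=2 in [2,6].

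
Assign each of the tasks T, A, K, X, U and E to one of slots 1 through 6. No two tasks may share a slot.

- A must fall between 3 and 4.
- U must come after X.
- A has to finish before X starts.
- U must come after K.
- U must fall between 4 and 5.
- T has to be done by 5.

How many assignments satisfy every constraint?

2

Enumerating: T in 1; E in 6; X in 4; A in 3; U in 5; K in 2 | E in 6; T in 2; A in 3; U in 5; X in 4; K in 1.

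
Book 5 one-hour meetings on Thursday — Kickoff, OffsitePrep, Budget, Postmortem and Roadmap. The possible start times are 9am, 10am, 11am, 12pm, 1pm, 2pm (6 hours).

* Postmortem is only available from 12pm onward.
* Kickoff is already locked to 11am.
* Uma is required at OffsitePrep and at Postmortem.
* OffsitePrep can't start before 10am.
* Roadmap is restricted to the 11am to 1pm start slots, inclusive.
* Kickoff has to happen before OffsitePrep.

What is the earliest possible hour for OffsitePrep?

12pm

OffsitePrep is available from 10am; precedence pushes OffsitePrep to at least 12pm.
OffsitePrep at 12pm is achievable: OffsitePrep -> 12pm; Kickoff -> 11am; Budget -> 9am; Roadmap -> 11am; Postmortem -> 1pm.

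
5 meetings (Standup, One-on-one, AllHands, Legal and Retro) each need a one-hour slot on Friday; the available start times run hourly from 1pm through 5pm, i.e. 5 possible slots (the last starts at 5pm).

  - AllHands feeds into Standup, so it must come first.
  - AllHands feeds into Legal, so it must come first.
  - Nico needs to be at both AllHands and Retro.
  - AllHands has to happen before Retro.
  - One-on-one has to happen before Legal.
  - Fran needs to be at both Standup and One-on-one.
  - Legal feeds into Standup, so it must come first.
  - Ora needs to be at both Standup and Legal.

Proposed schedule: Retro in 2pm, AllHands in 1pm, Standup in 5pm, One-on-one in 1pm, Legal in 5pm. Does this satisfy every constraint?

Ora needs to be at both Standup and Legal — violated.
One-on-one has to happen before Legal — holds.
AllHands feeds into Legal, so it must come first — holds.
Fran needs to be at both Standup and One-on-one — holds.
Legal feeds into Standup, so it must come first — violated.
Nico needs to be at both AllHands and Retro — holds.
AllHands feeds into Standup, so it must come first — holds.
AllHands has to happen before Retro — holds.

No. Ora needs to be at both Standup and Legal is not satisfied.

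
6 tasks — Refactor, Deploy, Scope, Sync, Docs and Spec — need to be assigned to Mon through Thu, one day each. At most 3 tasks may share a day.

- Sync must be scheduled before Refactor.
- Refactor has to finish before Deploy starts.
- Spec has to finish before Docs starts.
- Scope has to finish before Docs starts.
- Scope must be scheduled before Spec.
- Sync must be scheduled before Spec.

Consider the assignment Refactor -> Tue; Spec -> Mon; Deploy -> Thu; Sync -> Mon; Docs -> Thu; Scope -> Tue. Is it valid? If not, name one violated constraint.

No. Scope must be scheduled before Spec is not satisfied.

Sync must be scheduled before Spec — violated.
Spec has to finish before Docs starts — holds.
Scope has to finish before Docs starts — holds.
Refactor has to finish before Deploy starts — holds.
Scope must be scheduled before Spec — violated.
Sync must be scheduled before Refactor — holds.
At most 3 tasks may share a day — holds.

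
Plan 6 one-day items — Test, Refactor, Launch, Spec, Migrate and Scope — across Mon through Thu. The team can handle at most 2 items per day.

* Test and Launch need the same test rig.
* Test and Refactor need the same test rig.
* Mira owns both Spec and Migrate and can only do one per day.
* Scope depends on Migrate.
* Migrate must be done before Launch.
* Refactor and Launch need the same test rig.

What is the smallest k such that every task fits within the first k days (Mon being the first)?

The precedence chain requires at least 2 distinct days.
With at most 2 per day and 6 tasks, at least 3 days are needed.
3 works (last occupied day: Wed): for example Test=Mon, Scope=Tue, Launch=Tue, Refactor=Wed, Migrate=Mon, Spec=Wed.

3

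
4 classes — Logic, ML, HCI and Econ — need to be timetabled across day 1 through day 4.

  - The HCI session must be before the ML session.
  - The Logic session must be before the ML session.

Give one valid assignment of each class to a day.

Logic=day 1; Econ=day 1; ML=day 2; HCI=day 1

Checking: Logic(day 1) before ML(day 2); HCI(day 1) before ML(day 2).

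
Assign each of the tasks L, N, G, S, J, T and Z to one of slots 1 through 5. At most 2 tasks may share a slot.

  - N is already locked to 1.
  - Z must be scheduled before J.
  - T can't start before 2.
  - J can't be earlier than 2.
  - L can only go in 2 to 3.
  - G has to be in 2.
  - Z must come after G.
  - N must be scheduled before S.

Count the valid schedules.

Splitting on L: it can be 2 (21), 3 (26). Listing each branch's schedules as (N, G, S, J, T, Z):
L=2: (1,2,3,4,4,3) (1,2,3,4,5,3) (1,2,3,5,3,4) (1,2,3,5,4,3) (1,2,3,5,4,4) (1,2,3,5,5,3) (1,2,3,5,5,4) (1,2,4,4,3,3) (1,2,4,4,5,3) (1,2,4,5,3,3) (1,2,4,5,3,4) (1,2,4,5,4,3) (1,2,4,5,5,3) (1,2,4,5,5,4) (1,2,5,4,3,3) (1,2,5,4,4,3) (1,2,5,4,5,3) (1,2,5,5,3,3) (1,2,5,5,3,4) (1,2,5,5,4,3) (1,2,5,5,4,4) — 21.
L=3: (1,2,2,4,4,3) (1,2,2,4,5,3) (1,2,2,5,3,4) (1,2,2,5,4,3) (1,2,2,5,4,4) (1,2,2,5,5,3) (1,2,2,5,5,4) (1,2,3,5,2,4) (1,2,3,5,4,4) (1,2,3,5,5,4) (1,2,4,4,2,3) (1,2,4,4,5,3) (1,2,4,5,2,3) (1,2,4,5,2,4) (1,2,4,5,3,4) (1,2,4,5,4,3) (1,2,4,5,5,3) (1,2,4,5,5,4) (1,2,5,4,2,3) (1,2,5,4,4,3) (1,2,5,4,5,3) (1,2,5,5,2,3) (1,2,5,5,2,4) (1,2,5,5,3,4) (1,2,5,5,4,3) (1,2,5,5,4,4) — 26.
Summing: 21 + 26 = 47.

47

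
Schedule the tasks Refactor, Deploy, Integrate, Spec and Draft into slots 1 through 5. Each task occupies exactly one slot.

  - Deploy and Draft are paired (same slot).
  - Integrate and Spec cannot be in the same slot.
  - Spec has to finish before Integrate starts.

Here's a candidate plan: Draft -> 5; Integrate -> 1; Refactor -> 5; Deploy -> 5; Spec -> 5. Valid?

No. Spec has to finish before Integrate starts is not satisfied.

Integrate and Spec cannot be in the same slot — holds.
Spec has to finish before Integrate starts — violated.
Deploy and Draft are paired (same slot) — holds.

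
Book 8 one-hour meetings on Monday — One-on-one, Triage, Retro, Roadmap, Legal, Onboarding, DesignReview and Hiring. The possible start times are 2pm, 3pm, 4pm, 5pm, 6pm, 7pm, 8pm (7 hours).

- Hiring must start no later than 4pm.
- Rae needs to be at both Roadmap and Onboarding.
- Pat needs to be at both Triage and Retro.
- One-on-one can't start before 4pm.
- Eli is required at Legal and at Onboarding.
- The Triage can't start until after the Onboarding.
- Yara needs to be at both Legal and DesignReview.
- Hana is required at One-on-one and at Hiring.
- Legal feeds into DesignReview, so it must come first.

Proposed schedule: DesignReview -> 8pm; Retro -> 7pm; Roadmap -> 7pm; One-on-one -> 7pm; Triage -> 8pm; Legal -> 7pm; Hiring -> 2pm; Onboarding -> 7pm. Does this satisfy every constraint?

No — it violates: Eli is required at Legal and at Onboarding

Hiring must start no later than 4pm — holds.
The Triage can't start until after the Onboarding — holds.
One-on-one can't start before 4pm — holds.
Hana is required at One-on-one and at Hiring — holds.
Yara needs to be at both Legal and DesignReview — holds.
Eli is required at Legal and at Onboarding — violated.
Legal feeds into DesignReview, so it must come first — holds.
Pat needs to be at both Triage and Retro — holds.
Rae needs to be at both Roadmap and Onboarding — violated.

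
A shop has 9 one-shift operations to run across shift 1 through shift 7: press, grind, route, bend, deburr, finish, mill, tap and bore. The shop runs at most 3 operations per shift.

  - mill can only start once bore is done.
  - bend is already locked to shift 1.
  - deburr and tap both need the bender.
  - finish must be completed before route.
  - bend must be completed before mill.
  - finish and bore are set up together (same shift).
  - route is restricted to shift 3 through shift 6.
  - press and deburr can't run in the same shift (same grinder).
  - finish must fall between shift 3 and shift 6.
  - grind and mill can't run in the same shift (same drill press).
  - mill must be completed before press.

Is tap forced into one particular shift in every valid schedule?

No

tap can be shift 1 (e.g. deburr in shift 2, finish in shift 3, bore in shift 3, bend in shift 1, mill in shift 4, press in shift 5, tap in shift 1, grind in shift 1, route in shift 4) or shift 2 (e.g. bore -> shift 3; finish -> shift 3; bend -> shift 1; mill -> shift 4; deburr -> shift 1; grind -> shift 1; tap -> shift 2; press -> shift 5; route -> shift 4).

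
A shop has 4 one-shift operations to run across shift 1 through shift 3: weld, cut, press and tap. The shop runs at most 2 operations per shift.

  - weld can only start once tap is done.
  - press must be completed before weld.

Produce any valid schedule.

press in shift 1, weld in shift 2, cut in shift 2, tap in shift 1

Checking: tap(shift 1) before weld(shift 2); press(shift 1) before weld(shift 2); max 2 per shift (cap 2).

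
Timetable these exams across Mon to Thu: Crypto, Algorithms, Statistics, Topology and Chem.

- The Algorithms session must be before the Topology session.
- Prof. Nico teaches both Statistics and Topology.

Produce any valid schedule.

Chem in Mon; Statistics in Mon; Algorithms in Mon; Crypto in Mon; Topology in Tue

Checking: Algorithms(Mon) before Topology(Tue); Statistics(Mon) != Topology(Tue).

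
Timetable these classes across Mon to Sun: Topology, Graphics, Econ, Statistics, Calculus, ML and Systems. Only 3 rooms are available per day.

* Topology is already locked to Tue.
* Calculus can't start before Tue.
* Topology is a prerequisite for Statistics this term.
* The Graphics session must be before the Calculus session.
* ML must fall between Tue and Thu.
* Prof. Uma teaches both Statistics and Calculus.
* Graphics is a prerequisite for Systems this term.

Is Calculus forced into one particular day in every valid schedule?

No

Calculus can be Tue (e.g. Graphics -> Mon; Econ -> Mon; Topology -> Tue; ML -> Tue; Statistics -> Wed; Calculus -> Tue; Systems -> Wed) or Wed (e.g. Statistics in Thu; Calculus in Wed; ML in Tue; Systems in Tue; Econ in Mon; Graphics in Mon; Topology in Tue).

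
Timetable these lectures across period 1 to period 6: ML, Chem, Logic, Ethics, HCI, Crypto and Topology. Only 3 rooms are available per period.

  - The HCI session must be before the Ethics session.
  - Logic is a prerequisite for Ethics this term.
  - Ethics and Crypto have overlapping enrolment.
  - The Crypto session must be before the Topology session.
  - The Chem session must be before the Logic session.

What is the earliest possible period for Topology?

period 2

Precedence pushes Topology to at least period 2.
Topology at period 2 is achievable: HCI in period 1, Logic in period 2, ML in period 2, Ethics in period 3, Crypto in period 1, Chem in period 1, Topology in period 2.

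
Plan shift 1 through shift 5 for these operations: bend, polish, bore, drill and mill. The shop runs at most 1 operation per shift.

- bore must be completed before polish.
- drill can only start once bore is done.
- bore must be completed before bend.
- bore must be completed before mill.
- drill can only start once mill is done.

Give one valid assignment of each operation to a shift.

polish=shift 5, mill=shift 2, drill=shift 3, bend=shift 4, bore=shift 1

Checking: bore(shift 1) before mill(shift 2); bore(shift 1) before bend(shift 4); bore(shift 1) before drill(shift 3); bore(shift 1) before polish(shift 5); mill(shift 2) before drill(shift 3); max 1 per shift (cap 1).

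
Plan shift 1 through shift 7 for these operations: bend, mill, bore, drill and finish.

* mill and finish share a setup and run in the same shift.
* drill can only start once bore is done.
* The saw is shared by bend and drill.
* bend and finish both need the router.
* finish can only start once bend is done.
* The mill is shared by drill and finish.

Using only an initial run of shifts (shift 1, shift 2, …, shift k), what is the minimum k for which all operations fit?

3 shifts

The precedence chain requires at least 2 distinct shifts.
Could 2 shifts be enough, i.e. nothing placed later than shift 2? No: drill must come after bore (at shift 1 or later) → {shift 2}; finish must come after bend (at shift 1 or later) → {shift 2}; finish can't share with drill (shift 2) → nothing is left.
So 2 shifts is not enough.
3 works (last occupied shift: shift 3): for example bore=shift 1, drill=shift 2, finish=shift 3, bend=shift 1, mill=shift 3.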